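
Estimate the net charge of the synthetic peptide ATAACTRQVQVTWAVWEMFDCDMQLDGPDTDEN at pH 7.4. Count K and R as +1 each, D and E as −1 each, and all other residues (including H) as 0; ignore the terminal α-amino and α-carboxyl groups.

Positive (K, R): R7 → +1.
Negative (D, E): E17, D20, D22, D26, D29, D31, E32 → −7.
Net charge = (+1) + (−7) = −6.

-6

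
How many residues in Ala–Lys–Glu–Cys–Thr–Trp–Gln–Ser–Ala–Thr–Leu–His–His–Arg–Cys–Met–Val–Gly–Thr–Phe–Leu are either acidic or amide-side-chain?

Acidic: D, E. Amide-side-chain: N, Q.
Acidic residues here: Glu3 (1).
Amide-side-chain residues here: Gln7 (1).
The two groups share no amino acid, so total = 1 + 1 = 2.

2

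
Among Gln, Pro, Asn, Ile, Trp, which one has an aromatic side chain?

Phenylalanine (F), tryptophan (W), and tyrosine (Y) have aromatic ring side chains.
Of the listed options, only Trp belongs to this group.

Trp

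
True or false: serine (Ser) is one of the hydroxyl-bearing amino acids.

S, T, and Y are the three residues with a side-chain hydroxyl.
Serine is in this group.

True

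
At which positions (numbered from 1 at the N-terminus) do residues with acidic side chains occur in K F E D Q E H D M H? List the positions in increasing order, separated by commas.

3, 4, 6, 8

The acidic residues are Asp (D) and Glu (E), whose side chains end in a carboxylate group.
Matching residues: E3, D4, E6, D8.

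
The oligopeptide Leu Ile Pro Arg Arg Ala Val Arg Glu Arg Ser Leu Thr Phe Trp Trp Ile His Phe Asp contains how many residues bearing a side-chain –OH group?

2

Serine (S), threonine (T), and tyrosine (Y) each carry a hydroxyl group on the side chain.
Matching residues: Ser11, Thr13.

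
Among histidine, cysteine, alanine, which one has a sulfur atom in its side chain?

cysteine

The sulfur-bearing residues are cysteine (–SH) and methionine (–S–CH₃).
Of the listed options, only cysteine belongs to this group.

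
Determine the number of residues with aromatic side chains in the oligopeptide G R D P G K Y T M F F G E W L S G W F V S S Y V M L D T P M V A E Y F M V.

The aromatic amino acids are Phe (F, benzyl), Trp (W, indole), and Tyr (Y, phenol).
Matching residues: Y7, F10, F11, W14, W18, F19, Y23, Y34, F35.

9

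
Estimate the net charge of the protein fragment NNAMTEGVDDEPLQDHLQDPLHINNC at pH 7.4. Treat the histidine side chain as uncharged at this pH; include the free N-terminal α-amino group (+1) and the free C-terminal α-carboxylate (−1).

-6

The side chains ionized at physiological pH are Lys/Arg (+1) and Asp/Glu (−1); with His treated as neutral, nothing else contributes.
Positive (K, R): none → +0.
Negative (D, E): E6, D9, D10, E11, D15, D19 → −6.
The N-terminus (+1) and C-terminus (−1) cancel.
Net charge = (+0) + (−6) = −6.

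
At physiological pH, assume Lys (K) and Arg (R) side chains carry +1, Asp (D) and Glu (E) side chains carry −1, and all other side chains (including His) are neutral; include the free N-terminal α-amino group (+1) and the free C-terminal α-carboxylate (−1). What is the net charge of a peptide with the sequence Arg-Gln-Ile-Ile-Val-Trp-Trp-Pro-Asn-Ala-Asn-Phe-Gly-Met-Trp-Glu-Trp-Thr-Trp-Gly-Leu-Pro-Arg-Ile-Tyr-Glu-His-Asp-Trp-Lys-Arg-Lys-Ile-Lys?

Positive (K, R): Arg1, Arg23, Lys30, Arg31, Lys32, Lys34 → +6.
Negative (D, E): Glu16, Glu26, Asp28 → −3.
The N-terminus (+1) and C-terminus (−1) cancel.
Net charge = (+6) + (−3) = +3.

+3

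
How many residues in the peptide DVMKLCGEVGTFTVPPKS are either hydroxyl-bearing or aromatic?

4

Hydroxyl-bearing: S, T, Y. Aromatic: F, W, Y.
Hydroxyl-bearing residues here: T11, T13, S18 (3).
Aromatic residues here: F12 (1).
(Y belongs to both groups, but none appear in this sequence.) Total = 3 + 1 = 4.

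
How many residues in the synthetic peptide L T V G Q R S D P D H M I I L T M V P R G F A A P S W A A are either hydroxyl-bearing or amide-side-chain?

5

Hydroxyl-bearing: S, T, Y. Amide-side-chain: N, Q.
Hydroxyl-bearing residues here: T2, S7, T16, S26 (4).
Amide-side-chain residues here: Q5 (1).
The two groups share no amino acid, so total = 4 + 1 = 5.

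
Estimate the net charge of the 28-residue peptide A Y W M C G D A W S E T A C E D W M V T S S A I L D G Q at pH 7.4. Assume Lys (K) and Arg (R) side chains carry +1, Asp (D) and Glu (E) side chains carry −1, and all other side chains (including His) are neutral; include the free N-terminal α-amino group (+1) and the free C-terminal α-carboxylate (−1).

-5

Positive (K, R): none → +0.
Negative (D, E): D7, E11, E15, D16, D26 → −5.
The N-terminus (+1) and C-terminus (−1) cancel.
Net charge = (+0) + (−5) = −5.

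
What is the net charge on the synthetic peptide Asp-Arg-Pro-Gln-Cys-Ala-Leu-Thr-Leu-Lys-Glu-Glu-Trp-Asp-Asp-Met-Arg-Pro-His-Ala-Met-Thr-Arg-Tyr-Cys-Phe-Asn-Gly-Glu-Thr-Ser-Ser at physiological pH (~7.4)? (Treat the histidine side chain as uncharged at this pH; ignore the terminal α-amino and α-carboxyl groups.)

The side chains ionized at physiological pH are Lys/Arg (+1) and Asp/Glu (−1); with His treated as neutral, nothing else contributes.
Positive (K, R): Arg2, Lys10, Arg17, Arg23 → +4.
Negative (D, E): Asp1, Glu11, Glu12, Asp14, Asp15, Glu29 → −6.
Net charge = (+4) + (−6) = −2.

-2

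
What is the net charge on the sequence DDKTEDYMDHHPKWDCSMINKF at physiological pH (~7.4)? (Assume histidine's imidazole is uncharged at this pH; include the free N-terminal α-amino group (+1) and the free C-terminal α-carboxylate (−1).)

-3

The side chains ionized at physiological pH are Lys/Arg (+1) and Asp/Glu (−1); with His treated as neutral, nothing else contributes.
Positive (K, R): K3, K13, K21 → +3.
Negative (D, E): D1, D2, E5, D6, D9, D15 → −6.
The N-terminus (+1) and C-terminus (−1) cancel.
Net charge = (+3) + (−6) = −3.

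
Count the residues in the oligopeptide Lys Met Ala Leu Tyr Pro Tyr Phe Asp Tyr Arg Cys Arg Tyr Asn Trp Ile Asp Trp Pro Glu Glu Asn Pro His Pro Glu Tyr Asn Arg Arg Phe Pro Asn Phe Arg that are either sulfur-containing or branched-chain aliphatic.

Sulfur-containing: C, M. Branched-chain aliphatic: I, L, V.
Sulfur-containing residues here: Met2, Cys12 (2).
Branched-chain aliphatic residues here: Leu4, Ile17 (2).
The two groups share no amino acid, so total = 2 + 2 = 4.

4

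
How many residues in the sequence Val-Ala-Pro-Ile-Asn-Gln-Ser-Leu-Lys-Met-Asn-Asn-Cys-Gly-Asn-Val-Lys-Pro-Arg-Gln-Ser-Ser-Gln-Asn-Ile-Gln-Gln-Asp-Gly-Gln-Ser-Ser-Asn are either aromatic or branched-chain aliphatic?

5

Aromatic: F, W, Y. Branched-chain aliphatic: I, L, V.
Aromatic residues here: none (0).
Branched-chain aliphatic residues here: Val1, Ile4, Leu8, Val16, Ile25 (5).
The two groups share no amino acid, so total = 0 + 5 = 5.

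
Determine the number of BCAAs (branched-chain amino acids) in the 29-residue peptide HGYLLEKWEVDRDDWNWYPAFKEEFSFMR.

3

The BCAAs are Val, Leu, and Ile — aliphatic side chains with a branch point.
Matching residues: L4, L5, V10.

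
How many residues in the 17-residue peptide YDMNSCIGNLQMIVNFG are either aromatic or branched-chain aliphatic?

Aromatic: F, W, Y. Branched-chain aliphatic: I, L, V.
Aromatic residues here: Y1, F16 (2).
Branched-chain aliphatic residues here: I7, L10, I13, V14 (4).
The two groups share no amino acid, so total = 2 + 4 = 6.

6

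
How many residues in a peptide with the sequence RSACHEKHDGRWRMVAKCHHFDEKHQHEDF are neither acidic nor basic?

Acidic: D, E. Basic: K, R, H. All other residues are neither.
Matching residues: S2, A3, C4, G10, W12, M14, V15, A16, C18, F21, Q26, F30.

12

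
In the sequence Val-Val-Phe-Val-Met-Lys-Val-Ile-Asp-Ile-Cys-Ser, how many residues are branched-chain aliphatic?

6

Valine (V), leucine (L), and isoleucine (I) are the branched-chain amino acids.
Matching residues: Val1, Val2, Val4, Val7, Ile8, Ile10.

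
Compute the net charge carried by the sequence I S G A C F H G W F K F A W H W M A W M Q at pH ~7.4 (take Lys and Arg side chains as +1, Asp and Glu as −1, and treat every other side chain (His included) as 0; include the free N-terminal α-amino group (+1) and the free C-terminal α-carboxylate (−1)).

+1

Positive (K, R): K11 → +1.
Negative (D, E): none → −0.
The N-terminus (+1) and C-terminus (−1) cancel.
Net charge = (+1) + (−0) = +1.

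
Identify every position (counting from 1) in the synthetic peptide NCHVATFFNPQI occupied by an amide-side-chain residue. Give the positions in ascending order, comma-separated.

1, 9, 11

Matching residues: N1, N9, Q11.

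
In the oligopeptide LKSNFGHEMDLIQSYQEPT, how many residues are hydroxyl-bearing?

S, T, and Y are the three residues with a side-chain hydroxyl.
Matching residues: S3, S14, Y15, T19.

4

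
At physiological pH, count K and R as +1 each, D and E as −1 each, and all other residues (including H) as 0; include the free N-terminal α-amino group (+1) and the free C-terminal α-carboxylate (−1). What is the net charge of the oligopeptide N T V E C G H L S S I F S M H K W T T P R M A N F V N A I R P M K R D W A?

Positive (K, R): K16, R21, R30, K33, R34 → +5.
Negative (D, E): E4, D35 → −2.
The N-terminus (+1) and C-terminus (−1) cancel.
Net charge = (+5) + (−2) = +3.

+3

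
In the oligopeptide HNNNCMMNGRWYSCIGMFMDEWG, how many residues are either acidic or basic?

Acidic: D, E. Basic: H, K, R.
Acidic residues here: D20, E21 (2).
Basic residues here: H1, R10 (2).
The two groups share no amino acid, so total = 2 + 2 = 4.

4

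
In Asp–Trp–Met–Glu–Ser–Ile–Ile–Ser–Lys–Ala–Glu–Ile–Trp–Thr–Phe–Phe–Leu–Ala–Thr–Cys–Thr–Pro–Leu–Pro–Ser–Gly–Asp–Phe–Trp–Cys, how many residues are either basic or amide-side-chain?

Basic: H, K, R. Amide-side-chain: N, Q.
Basic residues here: Lys9 (1).
Amide-side-chain residues here: none (0).
The two groups share no amino acid, so total = 1 + 0 = 1.

1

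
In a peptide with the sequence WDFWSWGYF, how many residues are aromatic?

F, W, and Y each carry an aromatic ring on the side chain.
Matching residues: W1, F3, W4, W6, Y8, F9.

6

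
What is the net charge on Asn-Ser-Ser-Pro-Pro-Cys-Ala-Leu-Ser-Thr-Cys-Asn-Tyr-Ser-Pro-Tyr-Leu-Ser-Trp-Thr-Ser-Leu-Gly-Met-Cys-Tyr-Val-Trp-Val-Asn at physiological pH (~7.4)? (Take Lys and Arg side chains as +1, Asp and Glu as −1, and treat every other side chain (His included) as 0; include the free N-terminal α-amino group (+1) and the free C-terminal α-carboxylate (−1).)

0

Positive (K, R): none → +0.
Negative (D, E): none → −0.
The N-terminus (+1) and C-terminus (−1) cancel.
Net charge = (+0) + (−0) = 0.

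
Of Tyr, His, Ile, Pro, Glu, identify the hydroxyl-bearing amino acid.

S, T, and Y are the three residues with a side-chain hydroxyl.
Of the listed options, only Tyr belongs to this group.

Tyr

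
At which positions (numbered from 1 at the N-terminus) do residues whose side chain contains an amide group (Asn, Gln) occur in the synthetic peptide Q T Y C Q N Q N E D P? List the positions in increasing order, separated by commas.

Matching residues: Q1, Q5, N6, Q7, N8.

1, 5, 6, 7, 8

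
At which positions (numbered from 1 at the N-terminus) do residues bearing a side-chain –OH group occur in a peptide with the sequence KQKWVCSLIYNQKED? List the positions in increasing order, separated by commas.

The –OH-bearing residues are Ser, Thr (aliphatic alcohols), and Tyr (phenol).
Matching residues: S7, Y10.

7, 10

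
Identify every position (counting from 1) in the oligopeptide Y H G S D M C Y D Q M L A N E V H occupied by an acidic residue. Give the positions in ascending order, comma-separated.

The acidic residues are Asp (D) and Glu (E), whose side chains end in a carboxylate group.
Matching residues: D5, D9, E15.

5, 9, 15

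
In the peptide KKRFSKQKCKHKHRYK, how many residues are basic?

The basic amino acids are Lys (K), Arg (R), and His (H).
Matching residues: K1, K2, R3, K6, K8, K10, H11, K12, H13, R14, K16.

11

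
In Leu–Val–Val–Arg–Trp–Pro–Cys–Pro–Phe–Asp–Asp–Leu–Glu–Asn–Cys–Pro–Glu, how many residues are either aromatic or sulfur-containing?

Aromatic: F, W, Y. Sulfur-containing: C, M.
Aromatic residues here: Trp5, Phe9 (2).
Sulfur-containing residues here: Cys7, Cys15 (2).
The two groups share no amino acid, so total = 2 + 2 = 4.

4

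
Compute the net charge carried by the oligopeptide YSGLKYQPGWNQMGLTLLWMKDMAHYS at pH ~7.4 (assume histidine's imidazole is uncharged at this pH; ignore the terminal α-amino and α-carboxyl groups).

Near pH 7.4, K and R contribute +1 each, D and E contribute −1 each, and every other side chain (His included, as stated) is uncharged.
Positive (K, R): K5, K21 → +2.
Negative (D, E): D22 → −1.
Net charge = (+2) + (−1) = +1.

+1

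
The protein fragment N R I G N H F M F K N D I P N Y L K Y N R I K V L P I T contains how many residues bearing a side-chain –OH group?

Serine (S), threonine (T), and tyrosine (Y) each carry a hydroxyl group on the side chain.
Matching residues: Y16, Y19, T28.

3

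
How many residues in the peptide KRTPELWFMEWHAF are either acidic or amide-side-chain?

Acidic: D, E. Amide-side-chain: N, Q.
Acidic residues here: E5, E10 (2).
Amide-side-chain residues here: none (0).
The two groups share no amino acid, so total = 2 + 0 = 2.

2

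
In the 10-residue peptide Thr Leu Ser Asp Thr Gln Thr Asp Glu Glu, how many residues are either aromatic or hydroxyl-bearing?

Aromatic: F, W, Y. Hydroxyl-bearing: S, T, Y.
Aromatic residues here: none (0).
Hydroxyl-bearing residues here: Thr1, Ser3, Thr5, Thr7 (4).
(Y belongs to both groups, but none appear in this sequence.) Total = 0 + 4 = 4.

4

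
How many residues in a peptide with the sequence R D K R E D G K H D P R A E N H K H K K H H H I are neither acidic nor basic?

Acidic: D, E. Basic: K, R, H. All other residues are neither.
Matching residues: G7, P11, A13, N15, I24.

5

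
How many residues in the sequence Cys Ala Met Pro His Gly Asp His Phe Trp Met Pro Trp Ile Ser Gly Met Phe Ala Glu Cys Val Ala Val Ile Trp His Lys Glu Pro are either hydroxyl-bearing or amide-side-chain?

1

Hydroxyl-bearing: S, T, Y. Amide-side-chain: N, Q.
Hydroxyl-bearing residues here: Ser15 (1).
Amide-side-chain residues here: none (0).
The two groups share no amino acid, so total = 1 + 0 = 1.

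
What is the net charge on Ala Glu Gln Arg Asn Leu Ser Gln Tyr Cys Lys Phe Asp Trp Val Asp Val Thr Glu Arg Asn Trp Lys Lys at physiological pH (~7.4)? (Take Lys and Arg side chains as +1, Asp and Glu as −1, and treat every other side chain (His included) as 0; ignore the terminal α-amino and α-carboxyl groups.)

+1

Positive (K, R): Arg4, Lys11, Arg20, Lys23, Lys24 → +5.
Negative (D, E): Glu2, Asp13, Asp16, Glu19 → −4.
Net charge = (+5) + (−4) = +1.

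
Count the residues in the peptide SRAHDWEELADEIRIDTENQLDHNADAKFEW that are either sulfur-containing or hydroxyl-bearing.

2

Sulfur-containing: C, M. Hydroxyl-bearing: S, T, Y.
Sulfur-containing residues here: none (0).
Hydroxyl-bearing residues here: S1, T17 (2).
The two groups share no amino acid, so total = 0 + 2 = 2.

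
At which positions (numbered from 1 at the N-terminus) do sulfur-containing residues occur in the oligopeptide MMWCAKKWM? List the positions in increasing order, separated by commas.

1, 2, 4, 9

Cysteine (C, thiol) and methionine (M, thioether) are the two sulfur-containing amino acids.
Matching residues: M1, M2, C4, M9.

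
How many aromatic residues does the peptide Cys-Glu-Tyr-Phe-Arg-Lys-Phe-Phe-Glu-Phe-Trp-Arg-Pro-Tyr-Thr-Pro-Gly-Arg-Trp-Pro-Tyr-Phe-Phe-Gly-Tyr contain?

F, W, and Y each carry an aromatic ring on the side chain.
Matching residues: Tyr3, Phe4, Phe7, Phe8, Phe10, Trp11, Tyr14, Trp19, Tyr21, Phe22, Phe23, Tyr25.

12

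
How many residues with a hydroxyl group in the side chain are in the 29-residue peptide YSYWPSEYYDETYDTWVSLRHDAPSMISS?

13

S, T, and Y are the three residues with a side-chain hydroxyl.
Matching residues: Y1, S2, Y3, S6, Y8, Y9, T12, Y13, T15, S18, S25, S28, S29.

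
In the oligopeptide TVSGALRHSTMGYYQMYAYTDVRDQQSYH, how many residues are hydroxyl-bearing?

S, T, and Y are the three residues with a side-chain hydroxyl.
Matching residues: T1, S3, S9, T10, Y13, Y14, Y17, Y19, T20, S27, Y28.

11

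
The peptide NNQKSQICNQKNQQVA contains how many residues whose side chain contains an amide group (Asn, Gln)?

Matching residues: N1, N2, Q3, Q6, N9, Q10, N12, Q13, Q14.

9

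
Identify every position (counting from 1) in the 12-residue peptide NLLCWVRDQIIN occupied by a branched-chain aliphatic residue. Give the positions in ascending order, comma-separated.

2, 3, 6, 10, 11

V, L, and I make up the branched-chain aliphatic group.
Matching residues: L2, L3, V6, I10, I11.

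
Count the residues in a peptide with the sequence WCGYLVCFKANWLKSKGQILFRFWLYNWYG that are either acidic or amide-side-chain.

3

Acidic: D, E. Amide-side-chain: N, Q.
Acidic residues here: none (0).
Amide-side-chain residues here: N11, Q18, N27 (3).
The two groups share no amino acid, so total = 0 + 3 = 3.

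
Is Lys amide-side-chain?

No

Asparagine (N) and glutamine (Q) have uncharged amide side chains.
Lysine is not in this group.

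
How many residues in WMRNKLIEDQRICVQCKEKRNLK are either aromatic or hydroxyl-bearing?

Aromatic: F, W, Y. Hydroxyl-bearing: S, T, Y.
Aromatic residues here: W1 (1).
Hydroxyl-bearing residues here: none (0).
(Y belongs to both groups, but none appear in this sequence.) Total = 1 + 0 = 1.

1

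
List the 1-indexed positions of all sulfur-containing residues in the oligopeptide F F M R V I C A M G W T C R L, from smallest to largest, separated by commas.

3, 7, 9, 13

Cysteine (C, thiol) and methionine (M, thioether) are the two sulfur-containing amino acids.
Matching residues: M3, C7, M9, C13.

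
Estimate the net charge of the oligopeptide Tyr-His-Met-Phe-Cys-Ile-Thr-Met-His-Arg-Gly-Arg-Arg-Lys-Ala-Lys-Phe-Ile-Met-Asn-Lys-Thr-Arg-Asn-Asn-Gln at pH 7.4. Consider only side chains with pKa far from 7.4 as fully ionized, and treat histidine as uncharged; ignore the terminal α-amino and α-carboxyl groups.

+7

The side chains ionized at physiological pH are Lys/Arg (+1) and Asp/Glu (−1); with His treated as neutral, nothing else contributes.
Positive (K, R): Arg10, Arg12, Arg13, Lys14, Lys16, Lys21, Arg23 → +7.
Negative (D, E): none → −0.
Net charge = (+7) + (−0) = +7.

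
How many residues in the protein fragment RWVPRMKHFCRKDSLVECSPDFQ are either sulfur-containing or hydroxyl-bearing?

5

Sulfur-containing: C, M. Hydroxyl-bearing: S, T, Y.
Sulfur-containing residues here: M6, C10, C18 (3).
Hydroxyl-bearing residues here: S14, S19 (2).
The two groups share no amino acid, so total = 3 + 2 = 5.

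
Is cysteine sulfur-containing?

Only Cys (C) and Met (M) have a sulfur atom in the side chain.
Cysteine is in this group.

Yes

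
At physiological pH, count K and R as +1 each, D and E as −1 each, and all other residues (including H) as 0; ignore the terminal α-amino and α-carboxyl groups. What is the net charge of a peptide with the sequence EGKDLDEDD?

-5

Positive (K, R): K3 → +1.
Negative (D, E): E1, D4, D6, E7, D8, D9 → −6.
Net charge = (+1) + (−6) = −5.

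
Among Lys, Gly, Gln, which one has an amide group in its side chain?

Gln

The amide-side-chain residues are Asn (N) and Gln (Q).
Of the listed options, only Gln belongs to this group.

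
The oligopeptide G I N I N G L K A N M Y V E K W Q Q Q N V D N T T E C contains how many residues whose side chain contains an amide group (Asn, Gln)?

Matching residues: N3, N5, N10, Q17, Q18, Q19, N20, N23.

8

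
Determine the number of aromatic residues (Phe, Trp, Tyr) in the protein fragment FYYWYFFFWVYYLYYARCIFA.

14

Matching residues: F1, Y2, Y3, W4, Y5, F6, F7, F8, W9, Y11, Y12, Y14, Y15, F20.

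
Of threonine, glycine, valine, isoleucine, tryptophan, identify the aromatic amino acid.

tryptophan

Phenylalanine (F), tryptophan (W), and tyrosine (Y) have aromatic ring side chains.
Of the listed options, only tryptophan belongs to this group.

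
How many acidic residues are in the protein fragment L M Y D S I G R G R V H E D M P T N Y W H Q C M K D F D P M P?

5

Only D (aspartate) and E (glutamate) carry a side-chain carboxylic acid.
Matching residues: D4, E13, D14, D26, D28.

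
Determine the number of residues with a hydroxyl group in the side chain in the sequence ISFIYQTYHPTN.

5

The –OH-bearing residues are Ser, Thr (aliphatic alcohols), and Tyr (phenol).
Matching residues: S2, Y5, T7, Y8, T11.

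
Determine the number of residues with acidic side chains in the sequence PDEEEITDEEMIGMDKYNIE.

9

Only D (aspartate) and E (glutamate) carry a side-chain carboxylic acid.
Matching residues: D2, E3, E4, E5, D8, E9, E10, D15, E20.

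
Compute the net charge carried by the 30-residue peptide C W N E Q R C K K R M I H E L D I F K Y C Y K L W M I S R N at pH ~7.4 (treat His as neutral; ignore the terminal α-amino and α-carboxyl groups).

Near pH 7.4, K and R contribute +1 each, D and E contribute −1 each, and every other side chain (His included, as stated) is uncharged.
Positive (K, R): R6, K8, K9, R10, K19, K23, R29 → +7.
Negative (D, E): E4, E14, D16 → −3.
Net charge = (+7) + (−3) = +4.

+4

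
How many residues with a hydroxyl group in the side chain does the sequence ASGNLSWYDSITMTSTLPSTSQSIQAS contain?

13

The –OH-bearing residues are Ser, Thr (aliphatic alcohols), and Tyr (phenol).
Matching residues: S2, S6, Y8, S10, T12, T14, S15, T16, S19, T20, S21, S23, S27.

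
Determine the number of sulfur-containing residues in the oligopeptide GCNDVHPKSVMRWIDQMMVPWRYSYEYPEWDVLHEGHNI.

Only Cys (C) and Met (M) have a sulfur atom in the side chain.
Matching residues: C2, M11, M17, M18.

4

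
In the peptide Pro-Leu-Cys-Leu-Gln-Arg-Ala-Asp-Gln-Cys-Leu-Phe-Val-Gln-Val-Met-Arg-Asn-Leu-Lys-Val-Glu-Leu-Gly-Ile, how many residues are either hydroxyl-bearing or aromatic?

Hydroxyl-bearing: S, T, Y. Aromatic: F, W, Y.
Hydroxyl-bearing residues here: none (0).
Aromatic residues here: Phe12 (1).
(Y belongs to both groups, but none appear in this sequence.) Total = 0 + 1 = 1.

1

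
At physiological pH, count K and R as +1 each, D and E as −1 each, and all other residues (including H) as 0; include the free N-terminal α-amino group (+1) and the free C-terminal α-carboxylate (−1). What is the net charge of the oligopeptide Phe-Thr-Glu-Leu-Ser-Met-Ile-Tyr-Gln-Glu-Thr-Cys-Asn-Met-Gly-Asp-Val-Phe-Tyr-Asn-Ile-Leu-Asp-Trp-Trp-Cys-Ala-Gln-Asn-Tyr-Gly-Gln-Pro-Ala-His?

Positive (K, R): none → +0.
Negative (D, E): Glu3, Glu10, Asp16, Asp23 → −4.
The N-terminus (+1) and C-terminus (−1) cancel.
Net charge = (+0) + (−4) = −4.

-4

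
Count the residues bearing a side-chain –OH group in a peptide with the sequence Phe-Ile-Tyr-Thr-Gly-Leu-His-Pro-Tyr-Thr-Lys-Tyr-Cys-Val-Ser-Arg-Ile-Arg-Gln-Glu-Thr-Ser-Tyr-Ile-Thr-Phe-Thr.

11

Serine (S), threonine (T), and tyrosine (Y) each carry a hydroxyl group on the side chain.
Matching residues: Tyr3, Thr4, Tyr9, Thr10, Tyr12, Ser15, Thr21, Ser22, Tyr23, Thr25, Thr27.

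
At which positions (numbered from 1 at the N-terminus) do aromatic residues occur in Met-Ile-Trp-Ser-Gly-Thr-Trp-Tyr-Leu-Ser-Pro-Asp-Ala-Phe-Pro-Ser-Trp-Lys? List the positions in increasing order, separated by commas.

3, 7, 8, 14, 17

Phenylalanine (F), tryptophan (W), and tyrosine (Y) have aromatic ring side chains.
Matching residues: Trp3, Trp7, Tyr8, Phe14, Trp17.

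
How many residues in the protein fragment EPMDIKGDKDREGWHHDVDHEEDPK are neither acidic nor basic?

8

Acidic: D, E. Basic: K, R, H. All other residues are neither.
Matching residues: P2, M3, I5, G7, G13, W14, V18, P24.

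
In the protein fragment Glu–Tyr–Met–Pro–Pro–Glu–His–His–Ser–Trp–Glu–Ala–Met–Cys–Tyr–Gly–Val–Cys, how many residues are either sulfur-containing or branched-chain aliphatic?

5

Sulfur-containing: C, M. Branched-chain aliphatic: I, L, V.
Sulfur-containing residues here: Met3, Met13, Cys14, Cys18 (4).
Branched-chain aliphatic residues here: Val17 (1).
The two groups share no amino acid, so total = 4 + 1 = 5.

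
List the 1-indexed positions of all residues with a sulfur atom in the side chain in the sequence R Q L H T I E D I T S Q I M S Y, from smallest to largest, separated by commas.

14

Cysteine (C, thiol) and methionine (M, thioether) are the two sulfur-containing amino acids.
Matching residues: M14.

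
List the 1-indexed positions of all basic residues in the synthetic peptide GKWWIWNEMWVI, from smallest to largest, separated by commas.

K, R, and H are the three residues with basic side chains (ε-amine, guanidinium, and imidazole respectively).
Matching residues: K2.

2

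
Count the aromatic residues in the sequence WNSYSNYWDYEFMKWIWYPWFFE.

F, W, and Y each carry an aromatic ring on the side chain.
Matching residues: W1, Y4, Y7, W8, Y10, F12, W15, W17, Y18, W20, F21, F22.

12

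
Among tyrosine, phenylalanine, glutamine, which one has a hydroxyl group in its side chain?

tyrosine

S, T, and Y are the three residues with a side-chain hydroxyl.
Of the listed options, only tyrosine belongs to this group.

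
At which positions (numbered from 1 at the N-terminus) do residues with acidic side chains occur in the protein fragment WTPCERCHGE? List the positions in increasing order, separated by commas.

5, 10

Only D (aspartate) and E (glutamate) carry a side-chain carboxylic acid.
Matching residues: E5, E10.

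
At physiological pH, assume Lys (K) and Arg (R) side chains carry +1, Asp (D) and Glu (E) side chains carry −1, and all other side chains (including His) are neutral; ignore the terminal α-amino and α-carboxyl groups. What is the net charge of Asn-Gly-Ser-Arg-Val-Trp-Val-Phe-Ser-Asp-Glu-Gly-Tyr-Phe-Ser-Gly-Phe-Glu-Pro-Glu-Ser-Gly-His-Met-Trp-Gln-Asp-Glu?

-5

Positive (K, R): Arg4 → +1.
Negative (D, E): Asp10, Glu11, Glu18, Glu20, Asp27, Glu28 → −6.
Net charge = (+1) + (−6) = −5.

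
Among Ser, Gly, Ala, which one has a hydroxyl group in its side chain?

Ser

The –OH-bearing residues are Ser, Thr (aliphatic alcohols), and Tyr (phenol).
Of the listed options, only Ser belongs to this group.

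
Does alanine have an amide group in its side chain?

No

The amide-side-chain residues are Asn (N) and Gln (Q).
Alanine is not in this group.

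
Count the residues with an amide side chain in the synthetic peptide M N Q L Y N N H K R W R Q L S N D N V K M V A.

7

Asparagine (N) and glutamine (Q) have uncharged amide side chains.
Matching residues: N2, Q3, N6, N7, Q13, N16, N18.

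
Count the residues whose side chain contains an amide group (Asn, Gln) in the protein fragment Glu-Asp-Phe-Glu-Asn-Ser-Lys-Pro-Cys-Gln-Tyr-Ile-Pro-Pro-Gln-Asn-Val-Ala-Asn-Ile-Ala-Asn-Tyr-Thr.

6

Matching residues: Asn5, Gln10, Gln15, Asn16, Asn19, Asn22.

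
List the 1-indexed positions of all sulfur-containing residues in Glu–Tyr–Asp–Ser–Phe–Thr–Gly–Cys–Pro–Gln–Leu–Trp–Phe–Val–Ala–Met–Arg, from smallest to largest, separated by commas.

The sulfur-bearing residues are cysteine (–SH) and methionine (–S–CH₃).
Matching residues: Cys8, Met16.

8, 16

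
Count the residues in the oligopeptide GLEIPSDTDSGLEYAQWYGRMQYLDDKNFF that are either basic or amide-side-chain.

5

Basic: H, K, R. Amide-side-chain: N, Q.
Basic residues here: R20, K27 (2).
Amide-side-chain residues here: Q16, Q22, N28 (3).
The two groups share no amino acid, so total = 2 + 3 = 5.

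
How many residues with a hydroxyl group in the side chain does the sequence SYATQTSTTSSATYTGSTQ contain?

Serine (S), threonine (T), and tyrosine (Y) each carry a hydroxyl group on the side chain.
Matching residues: S1, Y2, T4, T6, S7, T8, T9, S10, S11, T13, Y14, T15, S17, T18.

14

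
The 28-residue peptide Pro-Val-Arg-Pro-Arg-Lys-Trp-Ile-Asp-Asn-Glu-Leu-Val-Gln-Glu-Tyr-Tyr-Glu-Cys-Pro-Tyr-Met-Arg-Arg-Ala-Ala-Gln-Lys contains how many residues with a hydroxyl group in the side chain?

3

Serine (S), threonine (T), and tyrosine (Y) each carry a hydroxyl group on the side chain.
Matching residues: Tyr16, Tyr17, Tyr21.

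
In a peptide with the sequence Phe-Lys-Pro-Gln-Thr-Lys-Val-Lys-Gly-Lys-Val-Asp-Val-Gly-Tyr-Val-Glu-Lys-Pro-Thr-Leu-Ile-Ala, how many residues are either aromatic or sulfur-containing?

Aromatic: F, W, Y. Sulfur-containing: C, M.
Aromatic residues here: Phe1, Tyr15 (2).
Sulfur-containing residues here: none (0).
The two groups share no amino acid, so total = 2 + 0 = 2.

2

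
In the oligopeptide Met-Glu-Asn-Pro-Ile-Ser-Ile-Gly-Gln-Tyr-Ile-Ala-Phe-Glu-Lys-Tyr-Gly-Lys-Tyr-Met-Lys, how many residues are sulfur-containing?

2

The sulfur-bearing residues are cysteine (–SH) and methionine (–S–CH₃).
Matching residues: Met1, Met20.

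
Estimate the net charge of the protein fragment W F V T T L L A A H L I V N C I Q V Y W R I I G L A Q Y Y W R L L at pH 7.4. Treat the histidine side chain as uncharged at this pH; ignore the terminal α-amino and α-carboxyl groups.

The side chains ionized at physiological pH are Lys/Arg (+1) and Asp/Glu (−1); with His treated as neutral, nothing else contributes.
Positive (K, R): R21, R31 → +2.
Negative (D, E): none → −0.
Net charge = (+2) + (−0) = +2.

+2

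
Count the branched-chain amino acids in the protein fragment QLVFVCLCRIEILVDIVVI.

Valine (V), leucine (L), and isoleucine (I) are the branched-chain amino acids.
Matching residues: L2, V3, V5, L7, I10, I12, L13, V14, I16, V17, V18, I19.

12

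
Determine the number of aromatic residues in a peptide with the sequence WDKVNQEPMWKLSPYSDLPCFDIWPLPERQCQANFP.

6

Phenylalanine (F), tryptophan (W), and tyrosine (Y) have aromatic ring side chains.
Matching residues: W1, W10, Y15, F21, W24, F35.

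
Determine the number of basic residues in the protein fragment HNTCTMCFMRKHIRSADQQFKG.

6

Lysine (K), arginine (R), and histidine (H) have basic, nitrogen-containing side chains.
Matching residues: H1, R10, K11, H12, R14, K21.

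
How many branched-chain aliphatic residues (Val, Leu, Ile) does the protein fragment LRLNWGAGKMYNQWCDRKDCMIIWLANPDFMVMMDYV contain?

Matching residues: L1, L3, I22, I23, L25, V32, V37.

7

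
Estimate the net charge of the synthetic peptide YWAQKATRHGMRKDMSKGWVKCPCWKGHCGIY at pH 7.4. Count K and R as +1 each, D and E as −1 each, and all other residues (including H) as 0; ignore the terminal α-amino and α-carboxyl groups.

+6

Positive (K, R): K5, R8, R12, K13, K17, K21, K26 → +7.
Negative (D, E): D14 → −1.
Net charge = (+7) + (−1) = +6.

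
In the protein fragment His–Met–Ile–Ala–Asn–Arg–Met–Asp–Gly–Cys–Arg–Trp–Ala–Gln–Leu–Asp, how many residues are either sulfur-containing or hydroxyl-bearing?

Sulfur-containing: C, M. Hydroxyl-bearing: S, T, Y.
Sulfur-containing residues here: Met2, Met7, Cys10 (3).
Hydroxyl-bearing residues here: none (0).
The two groups share no amino acid, so total = 3 + 0 = 3.

3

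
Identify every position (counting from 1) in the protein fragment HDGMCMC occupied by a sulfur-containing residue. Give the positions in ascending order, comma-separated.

The sulfur-bearing residues are cysteine (–SH) and methionine (–S–CH₃).
Matching residues: M4, C5, M6, C7.

4, 5, 6, 7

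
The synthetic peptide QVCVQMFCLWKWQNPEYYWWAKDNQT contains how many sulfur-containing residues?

Only Cys (C) and Met (M) have a sulfur atom in the side chain.
Matching residues: C3, M6, C8.

3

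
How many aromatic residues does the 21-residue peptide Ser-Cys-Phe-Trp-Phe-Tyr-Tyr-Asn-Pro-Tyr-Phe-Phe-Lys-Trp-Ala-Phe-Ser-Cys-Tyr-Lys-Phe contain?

F, W, and Y each carry an aromatic ring on the side chain.
Matching residues: Phe3, Trp4, Phe5, Tyr6, Tyr7, Tyr10, Phe11, Phe12, Trp14, Phe16, Tyr19, Phe21.

12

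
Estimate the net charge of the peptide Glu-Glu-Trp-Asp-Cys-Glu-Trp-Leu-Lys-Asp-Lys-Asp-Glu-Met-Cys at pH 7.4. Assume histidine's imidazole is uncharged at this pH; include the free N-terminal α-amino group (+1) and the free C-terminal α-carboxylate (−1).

At pH ~7.4 the Lys and Arg side chains are protonated (+1), the Asp and Glu side chains are deprotonated (−1), and with His taken as neutral all other side chains carry no charge.
Positive (K, R): Lys9, Lys11 → +2.
Negative (D, E): Glu1, Glu2, Asp4, Glu6, Asp10, Asp12, Glu13 → −7.
The N-terminus (+1) and C-terminus (−1) cancel.
Net charge = (+2) + (−7) = −5.

-5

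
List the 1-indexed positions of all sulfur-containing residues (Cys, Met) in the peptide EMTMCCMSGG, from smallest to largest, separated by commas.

2, 4, 5, 6, 7

Matching residues: M2, M4, C5, C6, M7.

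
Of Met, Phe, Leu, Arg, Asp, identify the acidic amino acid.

Aspartate (D) and glutamate (E) have carboxylic-acid side chains and are the acidic amino acids.
Of the listed options, only Asp belongs to this group.

Asp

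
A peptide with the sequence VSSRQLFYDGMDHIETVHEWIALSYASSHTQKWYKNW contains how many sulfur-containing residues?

1

The sulfur-bearing residues are cysteine (–SH) and methionine (–S–CH₃).
Matching residues: M11.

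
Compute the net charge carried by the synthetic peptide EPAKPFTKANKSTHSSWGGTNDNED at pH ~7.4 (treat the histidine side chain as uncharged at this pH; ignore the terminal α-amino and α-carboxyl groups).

-1

The side chains ionized at physiological pH are Lys/Arg (+1) and Asp/Glu (−1); with His treated as neutral, nothing else contributes.
Positive (K, R): K4, K8, K11 → +3.
Negative (D, E): E1, D22, E24, D25 → −4.
Net charge = (+3) + (−4) = −1.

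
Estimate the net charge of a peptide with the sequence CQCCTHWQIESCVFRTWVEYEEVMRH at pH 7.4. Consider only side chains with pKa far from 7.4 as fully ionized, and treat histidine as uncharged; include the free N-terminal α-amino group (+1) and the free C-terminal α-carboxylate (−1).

-2

At pH ~7.4 the Lys and Arg side chains are protonated (+1), the Asp and Glu side chains are deprotonated (−1), and with His taken as neutral all other side chains carry no charge.
Positive (K, R): R15, R25 → +2.
Negative (D, E): E10, E19, E21, E22 → −4.
The N-terminus (+1) and C-terminus (−1) cancel.
Net charge = (+2) + (−4) = −2.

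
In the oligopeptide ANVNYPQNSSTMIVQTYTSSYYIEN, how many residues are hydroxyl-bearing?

S, T, and Y are the three residues with a side-chain hydroxyl.
Matching residues: Y5, S9, S10, T11, T16, Y17, T18, S19, S20, Y21, Y22.

11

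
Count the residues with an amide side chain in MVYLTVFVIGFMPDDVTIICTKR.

0

The amide-side-chain residues are Asn (N) and Gln (Q).
None of the 23 residues belong to this group.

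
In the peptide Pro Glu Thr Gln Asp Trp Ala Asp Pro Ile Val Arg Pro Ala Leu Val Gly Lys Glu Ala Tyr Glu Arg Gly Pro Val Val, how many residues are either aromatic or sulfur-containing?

Aromatic: F, W, Y. Sulfur-containing: C, M.
Aromatic residues here: Trp6, Tyr21 (2).
Sulfur-containing residues here: none (0).
The two groups share no amino acid, so total = 2 + 0 = 2.

2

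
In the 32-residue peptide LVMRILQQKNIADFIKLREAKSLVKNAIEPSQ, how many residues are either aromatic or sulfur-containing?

2

Aromatic: F, W, Y. Sulfur-containing: C, M.
Aromatic residues here: F14 (1).
Sulfur-containing residues here: M3 (1).
The two groups share no amino acid, so total = 1 + 1 = 2.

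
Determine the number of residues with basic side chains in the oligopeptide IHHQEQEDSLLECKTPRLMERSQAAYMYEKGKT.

7

Lysine (K), arginine (R), and histidine (H) have basic, nitrogen-containing side chains.
Matching residues: H2, H3, K14, R17, R21, K30, K32.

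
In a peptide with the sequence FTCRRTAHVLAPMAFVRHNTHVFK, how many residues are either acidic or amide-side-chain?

1

Acidic: D, E. Amide-side-chain: N, Q.
Acidic residues here: none (0).
Amide-side-chain residues here: N19 (1).
The two groups share no amino acid, so total = 0 + 1 = 1.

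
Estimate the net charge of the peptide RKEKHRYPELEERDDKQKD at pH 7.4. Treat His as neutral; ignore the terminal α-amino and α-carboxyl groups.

0

Near pH 7.4, K and R contribute +1 each, D and E contribute −1 each, and every other side chain (His included, as stated) is uncharged.
Positive (K, R): R1, K2, K4, R6, R13, K16, K18 → +7.
Negative (D, E): E3, E9, E11, E12, D14, D15, D19 → −7.
Net charge = (+7) + (−7) = 0.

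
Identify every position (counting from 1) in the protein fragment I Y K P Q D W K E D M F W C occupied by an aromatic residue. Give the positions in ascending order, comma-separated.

F, W, and Y each carry an aromatic ring on the side chain.
Matching residues: Y2, W7, F12, W13.

2, 7, 12, 13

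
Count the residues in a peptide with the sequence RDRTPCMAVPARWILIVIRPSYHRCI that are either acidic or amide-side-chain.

Acidic: D, E. Amide-side-chain: N, Q.
Acidic residues here: D2 (1).
Amide-side-chain residues here: none (0).
The two groups share no amino acid, so total = 1 + 0 = 1.

1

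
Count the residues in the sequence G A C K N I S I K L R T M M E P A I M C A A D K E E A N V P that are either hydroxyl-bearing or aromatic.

Hydroxyl-bearing: S, T, Y. Aromatic: F, W, Y.
Hydroxyl-bearing residues here: S7, T12 (2).
Aromatic residues here: none (0).
(Y belongs to both groups, but none appear in this sequence.) Total = 2 + 0 = 2.

2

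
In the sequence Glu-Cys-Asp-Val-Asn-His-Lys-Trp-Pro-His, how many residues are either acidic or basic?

Acidic: D, E. Basic: H, K, R.
Acidic residues here: Glu1, Asp3 (2).
Basic residues here: His6, Lys7, His10 (3).
The two groups share no amino acid, so total = 2 + 3 = 5.

5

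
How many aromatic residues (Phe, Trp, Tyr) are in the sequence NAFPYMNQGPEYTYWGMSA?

5

Matching residues: F3, Y5, Y12, Y14, W15.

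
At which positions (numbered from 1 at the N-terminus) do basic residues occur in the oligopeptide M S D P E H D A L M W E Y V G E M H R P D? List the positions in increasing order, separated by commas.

Lysine (K), arginine (R), and histidine (H) have basic, nitrogen-containing side chains.
Matching residues: H6, H18, R19.

6, 18, 19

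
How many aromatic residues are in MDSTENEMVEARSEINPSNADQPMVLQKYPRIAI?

F, W, and Y each carry an aromatic ring on the side chain.
Matching residues: Y29.

1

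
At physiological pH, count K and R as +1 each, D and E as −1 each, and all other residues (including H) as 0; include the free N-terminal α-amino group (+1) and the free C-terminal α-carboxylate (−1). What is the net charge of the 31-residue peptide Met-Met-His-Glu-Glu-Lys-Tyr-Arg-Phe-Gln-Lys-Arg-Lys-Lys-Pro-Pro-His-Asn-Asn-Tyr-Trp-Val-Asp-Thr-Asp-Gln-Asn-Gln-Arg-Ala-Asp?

+2

Positive (K, R): Lys6, Arg8, Lys11, Arg12, Lys13, Lys14, Arg29 → +7.
Negative (D, E): Glu4, Glu5, Asp23, Asp25, Asp31 → −5.
The N-terminus (+1) and C-terminus (−1) cancel.
Net charge = (+7) + (−5) = +2.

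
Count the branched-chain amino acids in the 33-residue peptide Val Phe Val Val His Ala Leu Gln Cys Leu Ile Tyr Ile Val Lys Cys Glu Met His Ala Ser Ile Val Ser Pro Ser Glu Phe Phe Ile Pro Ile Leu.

13

The BCAAs are Val, Leu, and Ile — aliphatic side chains with a branch point.
Matching residues: Val1, Val3, Val4, Leu7, Leu10, Ile11, Ile13, Val14, Ile22, Val23, Ile30, Ile32, Leu33.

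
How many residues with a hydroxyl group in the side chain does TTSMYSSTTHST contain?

Serine (S), threonine (T), and tyrosine (Y) each carry a hydroxyl group on the side chain.
Matching residues: T1, T2, S3, Y5, S6, S7, T8, T9, S11, T12.

10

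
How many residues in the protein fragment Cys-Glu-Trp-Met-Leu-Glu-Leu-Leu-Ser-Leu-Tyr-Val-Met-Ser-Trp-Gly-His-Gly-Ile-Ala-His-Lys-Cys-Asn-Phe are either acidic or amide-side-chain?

3

Acidic: D, E. Amide-side-chain: N, Q.
Acidic residues here: Glu2, Glu6 (2).
Amide-side-chain residues here: Asn24 (1).
The two groups share no amino acid, so total = 2 + 1 = 3.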